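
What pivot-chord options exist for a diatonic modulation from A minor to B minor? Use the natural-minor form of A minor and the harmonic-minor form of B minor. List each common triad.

Triads in A minor (natural minor): Am (i), Bdim (ii°), C (III), Dm (iv), Em (v), F (VI), G (VII).
Triads in B minor (harmonic minor): Bm (i), C#dim (ii°), Daug (III+), Em (iv), F# (V), G (VI), A#dim (vii°).
Shared triads with their functions: Em (v in A minor, iv in B minor); G (VII in A minor, VI in B minor).

Em, G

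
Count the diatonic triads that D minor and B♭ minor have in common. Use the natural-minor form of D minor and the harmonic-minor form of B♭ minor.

1

Diatonic triads of D minor (natural minor): Dm (i), Edim (ii°), F (III), Gm (iv), Am (v), B♭ (VI), C (VII).
Diatonic triads of B♭ minor (harmonic minor): B♭m (i), Cdim (ii°), D♭aug (III+), E♭m (iv), F (V), G♭ (VI), Adim (vii°).
Matching root and quality in both lists: F.
That gives 1 common triad.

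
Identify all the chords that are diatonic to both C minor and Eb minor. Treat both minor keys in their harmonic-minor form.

Triads in C minor (harmonic minor): Cm (i), Ddim (ii°), Ebaug (III+), Fm (iv), G (V), Ab (VI), Bdim (vii°).
Triads in Eb minor (harmonic minor): Ebm (i), Fdim (ii°), Gbaug (III+), Abm (iv), Bb (V), Cb (VI), Ddim (vii°).
Shared triads with their functions: Ddim (ii° in C minor, vii° in Eb minor).

Ddim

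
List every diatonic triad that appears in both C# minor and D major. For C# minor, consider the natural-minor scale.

Triads in C# minor (natural minor): C#m (i), D#dim (ii°), E (III), F#m (iv), G#m (v), A (VI), B (VII).
Triads in D major: D (I), Em (ii), F#m (iii), G (IV), A (V), Bm (vi), C#dim (vii°).
Shared triads with their functions: F#m (iv in C# minor, iii in D major); A (VI in C# minor, V in D major).

F#m, A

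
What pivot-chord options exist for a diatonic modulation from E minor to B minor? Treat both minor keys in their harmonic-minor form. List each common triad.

Triads in E minor (harmonic minor): E minor (i), F# diminished (ii°), G augmented (III+), A minor (iv), B major (V), C major (VI), D# diminished (vii°).
Triads in B minor (harmonic minor): B minor (i), C# diminished (ii°), D augmented (III+), E minor (iv), F# major (V), G major (VI), A# diminished (vii°).
Shared triads with their functions: E minor (i in E minor, iv in B minor).

Em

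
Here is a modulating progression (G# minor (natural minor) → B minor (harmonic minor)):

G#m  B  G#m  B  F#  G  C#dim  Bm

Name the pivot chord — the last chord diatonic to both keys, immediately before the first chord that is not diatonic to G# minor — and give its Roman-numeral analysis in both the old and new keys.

Chords diatonic to G# minor: G#m, A#dim, B, C#m, D#m, E, F#.
Reading the progression, the first chord not in that set is G, so the modulation leaves G# minor there.
The chord immediately before G is F#, which is diatonic to both keys: VII in G# minor and V in B minor.

F# — VII in G# minor, V in B minor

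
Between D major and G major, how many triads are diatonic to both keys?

Diatonic triads of D major: D major (I), E minor (ii), F# minor (iii), G major (IV), A major (V), B minor (vi), C# diminished (vii°).
Diatonic triads of G major: G major (I), A minor (ii), B minor (iii), C major (IV), D major (V), E minor (vi), F# diminished (vii°).
Matching root and quality in both lists: D major, E minor, G major, B minor.
That gives 4 common triads.

4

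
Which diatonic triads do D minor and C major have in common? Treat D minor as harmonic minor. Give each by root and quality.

Dm

Triads in D minor (harmonic minor): Dm (i), Edim (ii°), Faug (III+), Gm (iv), A (V), Bb (VI), C#dim (vii°).
Triads in C major: C (I), Dm (ii), Em (iii), F (IV), G (V), Am (vi), Bdim (vii°).
Shared triads with their functions: Dm (i in D minor, ii in C major).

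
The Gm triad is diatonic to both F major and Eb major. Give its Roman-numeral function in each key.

The scale of F major is F G A Bb C D E; G is degree 2, and the triad built there (G-Bb-D) is minor, so it is ii.
The scale of Eb major is Eb F G Ab Bb C D; G is degree 3, and the triad built there (G-Bb-D) is minor, so it is iii.

ii in F major; iii in Eb major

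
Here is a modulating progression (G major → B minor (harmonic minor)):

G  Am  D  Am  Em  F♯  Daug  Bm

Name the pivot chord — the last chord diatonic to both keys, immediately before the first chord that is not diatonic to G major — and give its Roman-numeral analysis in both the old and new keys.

Chords diatonic to G major: G, Am, Bm, C, D, Em, F♯dim.
Reading the progression, the first chord not in that set is F♯, so the modulation leaves G major there.
The chord immediately before F♯ is Em, which is diatonic to both keys: vi in G major and iv in B minor.

Em — vi in G major, iv in B minor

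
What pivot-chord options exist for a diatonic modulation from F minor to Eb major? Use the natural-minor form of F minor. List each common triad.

Fm, Ab, Cm, Eb

Triads in F minor (natural minor): Fm (i), Gdim (ii°), Ab (III), Bbm (iv), Cm (v), Db (VI), Eb (VII).
Triads in Eb major: Eb (I), Fm (ii), Gm (iii), Ab (IV), Bb (V), Cm (vi), Ddim (vii°).
Shared triads with their functions: Fm (i in F minor, ii in Eb major); Ab (III in F minor, IV in Eb major); Cm (v in F minor, vi in Eb major); Eb (VII in F minor, I in Eb major).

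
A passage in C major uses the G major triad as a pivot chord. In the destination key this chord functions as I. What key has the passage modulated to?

The numeral I denotes a major triad on scale degree 1. With G on degree 1, the tonic of the new key is G.
Degree 1 carries a major triad in major keys, so the destination is G major.
Check: the diatonic triads of G major are G (I), Am (ii), Bm (iii), C (IV), D (V), Em (vi), F#dim (vii°) — G major is indeed I.

G major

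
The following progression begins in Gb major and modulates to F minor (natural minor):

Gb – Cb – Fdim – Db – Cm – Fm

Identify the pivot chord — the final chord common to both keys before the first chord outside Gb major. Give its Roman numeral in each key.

Db — V in Gb major, VI in F minor

Chords diatonic to Gb major: Gb, Abm, Bbm, Cb, Db, Ebm, Fdim.
Reading the progression, the first chord not in that set is Cm, so the modulation leaves Gb major there.
The chord immediately before Cm is Db, which is diatonic to both keys: V in Gb major and VI in F minor.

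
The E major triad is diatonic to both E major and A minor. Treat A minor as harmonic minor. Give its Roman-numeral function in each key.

The scale of E major is E F# G# A B C# D#; E is degree 1, and the triad built there (E-G#-B) is major, so it is I.
The scale of A minor (harmonic minor) is A B C D E F G#; E is degree 5, and the triad built there (E-G#-B) is major, so it is V.

I in E major; V in A minor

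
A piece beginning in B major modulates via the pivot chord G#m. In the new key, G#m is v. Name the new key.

C# minor

The numeral v denotes a minor triad on scale degree 5. With G# on degree 5, the tonic of the new key is C#.
Degree 5 carries a minor triad in natural-minor keys, so the destination is C# minor.
Check: the diatonic triads of C# minor (natural minor) are C#m (i), D#dim (ii°), E (III), F#m (iv), G#m (v), A (VI), B (VII) — G#m is indeed v.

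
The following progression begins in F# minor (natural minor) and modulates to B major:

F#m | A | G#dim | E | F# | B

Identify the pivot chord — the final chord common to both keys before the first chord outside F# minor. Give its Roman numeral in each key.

Chords diatonic to F# minor: F#m, G#dim, A, Bm, C#m, D, E.
Reading the progression, the first chord not in that set is F#, so the modulation leaves F# minor there.
The chord immediately before F# is E, which is diatonic to both keys: VII in F# minor and IV in B major.

E — VII in F# minor, IV in B major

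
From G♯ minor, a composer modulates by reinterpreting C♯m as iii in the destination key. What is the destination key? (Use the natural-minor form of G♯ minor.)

The numeral iii denotes a minor triad on scale degree 3. With C♯ on degree 3, the tonic of the new key is A.
Degree 3 carries a minor triad in major keys, so the destination is A major.
Check: the diatonic triads of A major are A (I), Bm (ii), C♯m (iii), D (IV), E (V), F♯m (vi), G♯dim (vii°) — C♯m is indeed iii.

A major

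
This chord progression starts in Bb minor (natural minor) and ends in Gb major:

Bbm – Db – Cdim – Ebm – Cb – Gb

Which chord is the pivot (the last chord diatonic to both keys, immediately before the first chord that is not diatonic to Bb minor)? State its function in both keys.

Chords diatonic to Bb minor: Bbm, Cdim, Db, Ebm, Fm, Gb, Ab.
Reading the progression, the first chord not in that set is Cb, so the modulation leaves Bb minor there.
The chord immediately before Cb is Ebm, which is diatonic to both keys: iv in Bb minor and vi in Gb major.

Ebm — iv in Bb minor, vi in Gb major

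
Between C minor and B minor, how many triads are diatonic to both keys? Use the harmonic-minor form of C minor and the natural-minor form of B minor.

1

Diatonic triads of C minor (harmonic minor): C minor (i), D diminished (ii°), Eb augmented (III+), F minor (iv), G major (V), Ab major (VI), B diminished (vii°).
Diatonic triads of B minor (natural minor): B minor (i), C# diminished (ii°), D major (III), E minor (iv), F# minor (v), G major (VI), A major (VII).
Matching root and quality in both lists: G major.
That gives 1 common triad.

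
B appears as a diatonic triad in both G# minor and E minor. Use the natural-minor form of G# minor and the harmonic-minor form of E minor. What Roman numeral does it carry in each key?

The scale of G# minor (natural minor) is G# A# B C# D# E F#; B is degree 3, and the triad built there (B-D#-F#) is major, so it is III.
The scale of E minor (harmonic minor) is E F# G A B C D#; B is degree 5, and the triad built there (B-D#-F#) is major, so it is V.

III in G# minor; V in E minor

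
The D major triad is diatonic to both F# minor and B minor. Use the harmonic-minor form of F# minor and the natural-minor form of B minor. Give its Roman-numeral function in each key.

VI in F# minor; III in B minor

The scale of F# minor (harmonic minor) is F# G# A B C# D E#; D is degree 6, and the triad built there (D-F#-A) is major, so it is VI.
The scale of B minor (natural minor) is B C# D E F# G A; D is degree 3, and the triad built there (D-F#-A) is major, so it is III.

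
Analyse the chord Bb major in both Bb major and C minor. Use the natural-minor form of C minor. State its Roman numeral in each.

I in Bb major; VII in C minor

The scale of Bb major is Bb C D Eb F G A; Bb is degree 1, and the triad built there (Bb-D-F) is major, so it is I.
The scale of C minor (natural minor) is C D Eb F G Ab Bb; Bb is degree 7, and the triad built there (Bb-D-F) is major, so it is VII.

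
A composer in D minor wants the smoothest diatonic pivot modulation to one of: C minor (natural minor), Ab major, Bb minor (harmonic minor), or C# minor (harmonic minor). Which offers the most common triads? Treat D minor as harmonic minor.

C minor

Triads of D minor (harmonic minor): D minor (i), E diminished (ii°), F augmented (III+), G minor (iv), A major (V), Bb major (VI), C# diminished (vii°).
C minor (natural minor) shares 2: Gm, Bb.
Ab major shares 0: none.
Bb minor (harmonic minor) shares 0: none.
C# minor (harmonic minor) shares 1: A.
The most common triads (2) are shared with C minor.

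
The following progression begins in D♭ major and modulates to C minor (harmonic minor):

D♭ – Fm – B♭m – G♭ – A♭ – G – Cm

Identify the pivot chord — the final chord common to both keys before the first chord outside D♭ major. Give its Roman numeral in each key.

A♭ — V in D♭ major, VI in C minor

Chords diatonic to D♭ major: D♭, E♭m, Fm, G♭, A♭, B♭m, Cdim.
Reading the progression, the first chord not in that set is G, so the modulation leaves D♭ major there.
The chord immediately before G is A♭, which is diatonic to both keys: V in D♭ major and VI in C minor.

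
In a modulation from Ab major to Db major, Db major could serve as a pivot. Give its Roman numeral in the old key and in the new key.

IV in Ab major; I in Db major

The scale of Ab major is Ab Bb C Db Eb F G; Db is degree 4, and the triad built there (Db-F-Ab) is major, so it is IV.
The scale of Db major is Db Eb F Gb Ab Bb C; Db is degree 1, and the triad built there (Db-F-Ab) is major, so it is I.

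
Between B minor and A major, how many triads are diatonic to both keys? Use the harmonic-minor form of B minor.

1

Diatonic triads of B minor (harmonic minor): B minor (i), C# diminished (ii°), D augmented (III+), E minor (iv), F# major (V), G major (VI), A# diminished (vii°).
Diatonic triads of A major: A major (I), B minor (ii), C# minor (iii), D major (IV), E major (V), F# minor (vi), G# diminished (vii°).
Matching root and quality in both lists: B minor.
That gives 1 common triad.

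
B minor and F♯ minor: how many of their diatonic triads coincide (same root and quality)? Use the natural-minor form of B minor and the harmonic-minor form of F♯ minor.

Diatonic triads of B minor (natural minor): Bm (i), C♯dim (ii°), D (III), Em (iv), F♯m (v), G (VI), A (VII).
Diatonic triads of F♯ minor (harmonic minor): F♯m (i), G♯dim (ii°), Aaug (III+), Bm (iv), C♯ (V), D (VI), E♯dim (vii°).
Matching root and quality in both lists: Bm, D, F♯m.
That gives 3 common triads.

3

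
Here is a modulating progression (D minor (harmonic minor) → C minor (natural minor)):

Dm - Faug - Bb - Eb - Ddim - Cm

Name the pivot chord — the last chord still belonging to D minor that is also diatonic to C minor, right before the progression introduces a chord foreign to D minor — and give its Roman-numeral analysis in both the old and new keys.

Bb — VI in D minor, VII in C minor

Chords diatonic to D minor: Dm, Edim, Faug, Gm, A, Bb, C#dim.
Reading the progression, the first chord not in that set is Eb, so the modulation leaves D minor there.
The chord immediately before Eb is Bb, which is diatonic to both keys: VI in D minor and VII in C minor.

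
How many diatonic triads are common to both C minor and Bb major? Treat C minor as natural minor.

Diatonic triads of C minor (natural minor): C minor (i), D diminished (ii°), Eb major (III), F minor (iv), G minor (v), Ab major (VI), Bb major (VII).
Diatonic triads of Bb major: Bb major (I), C minor (ii), D minor (iii), Eb major (IV), F major (V), G minor (vi), A diminished (vii°).
Matching root and quality in both lists: C minor, Eb major, G minor, Bb major.
That gives 4 common triads.

4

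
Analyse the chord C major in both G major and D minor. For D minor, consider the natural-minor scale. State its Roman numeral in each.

IV in G major; VII in D minor

The scale of G major is G A B C D E F#; C is degree 4, and the triad built there (C-E-G) is major, so it is IV.
The scale of D minor (natural minor) is D E F G A Bb C; C is degree 7, and the triad built there (C-E-G) is major, so it is VII.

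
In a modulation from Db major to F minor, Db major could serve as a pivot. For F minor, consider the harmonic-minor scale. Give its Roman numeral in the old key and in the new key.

I in Db major; VI in F minor

The scale of Db major is Db Eb F Gb Ab Bb C; Db is degree 1, and the triad built there (Db-F-Ab) is major, so it is I.
The scale of F minor (harmonic minor) is F G Ab Bb C Db E; Db is degree 6, and the triad built there (Db-F-Ab) is major, so it is VI.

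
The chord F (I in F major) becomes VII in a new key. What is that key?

G minor

The numeral VII denotes a major triad on scale degree 7. With F on degree 7, the tonic of the new key is G.
Degree 7 carries a major triad in natural-minor keys, so the destination is G minor.
Check: the diatonic triads of G minor (natural minor) are Gm (i), Adim (ii°), B♭ (III), Cm (iv), Dm (v), E♭ (VI), F (VII) — F is indeed VII.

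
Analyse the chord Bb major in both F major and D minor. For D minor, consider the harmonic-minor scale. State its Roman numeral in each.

The scale of F major is F G A Bb C D E; Bb is degree 4, and the triad built there (Bb-D-F) is major, so it is IV.
The scale of D minor (harmonic minor) is D E F G A Bb C#; Bb is degree 6, and the triad built there (Bb-D-F) is major, so it is VI.

IV in F major; VI in D minor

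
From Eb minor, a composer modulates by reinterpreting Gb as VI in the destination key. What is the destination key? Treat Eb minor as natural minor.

The numeral VI denotes a major triad on scale degree 6. With Gb on degree 6, the tonic of the new key is Bb.
Degree 6 carries a major triad in minor keys, so the destination is Bb minor.
Check: the diatonic triads of Bb minor (natural minor) are Bbm (i), Cdim (ii°), Db (III), Ebm (iv), Fm (v), Gb (VI), Ab (VII) — Gb is indeed VI.

Bb minor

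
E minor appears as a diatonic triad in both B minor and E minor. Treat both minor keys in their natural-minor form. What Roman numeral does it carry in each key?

iv in B minor; i in E minor

The scale of B minor (natural minor) is B C# D E F# G A; E is degree 4, and the triad built there (E-G-B) is minor, so it is iv.
The scale of E minor (natural minor) is E F# G A B C D; E is degree 1, and the triad built there (E-G-B) is minor, so it is i.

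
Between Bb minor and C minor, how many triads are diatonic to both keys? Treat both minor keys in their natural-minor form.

Diatonic triads of Bb minor (natural minor): Bbm (i), Cdim (ii°), Db (III), Ebm (iv), Fm (v), Gb (VI), Ab (VII).
Diatonic triads of C minor (natural minor): Cm (i), Ddim (ii°), Eb (III), Fm (iv), Gm (v), Ab (VI), Bb (VII).
Matching root and quality in both lists: Fm, Ab.
That gives 2 common triads.

2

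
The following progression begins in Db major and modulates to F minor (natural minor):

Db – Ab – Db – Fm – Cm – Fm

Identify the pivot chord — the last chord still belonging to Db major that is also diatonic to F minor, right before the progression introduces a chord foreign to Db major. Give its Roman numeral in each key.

Chords diatonic to Db major: Db, Ebm, Fm, Gb, Ab, Bbm, Cdim.
Reading the progression, the first chord not in that set is Cm, so the modulation leaves Db major there.
The chord immediately before Cm is Fm, which is diatonic to both keys: iii in Db major and i in F minor.

Fm — iii in Db major, i in F minor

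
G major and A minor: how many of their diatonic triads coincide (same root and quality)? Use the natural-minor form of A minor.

Diatonic triads of G major: G major (I), A minor (ii), B minor (iii), C major (IV), D major (V), E minor (vi), F# diminished (vii°).
Diatonic triads of A minor (natural minor): A minor (i), B diminished (ii°), C major (III), D minor (iv), E minor (v), F major (VI), G major (VII).
Matching root and quality in both lists: G major, A minor, C major, E minor.
That gives 4 common triads.

4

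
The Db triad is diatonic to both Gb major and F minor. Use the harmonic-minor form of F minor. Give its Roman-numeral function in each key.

The scale of Gb major is Gb Ab Bb Cb Db Eb F; Db is degree 5, and the triad built there (Db-F-Ab) is major, so it is V.
The scale of F minor (harmonic minor) is F G Ab Bb C Db E; Db is degree 6, and the triad built there (Db-F-Ab) is major, so it is VI.

V in Gb major; VI in F minor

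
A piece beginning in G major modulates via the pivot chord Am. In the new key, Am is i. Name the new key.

A minor

The numeral i denotes a minor triad on scale degree 1. With A on degree 1, the tonic of the new key is A.
Degree 1 carries a minor triad in minor keys, so the destination is A minor.
Check: the diatonic triads of A minor (natural minor) are Am (i), Bdim (ii°), C (III), Dm (iv), Em (v), F (VI), G (VII) — Am is indeed i.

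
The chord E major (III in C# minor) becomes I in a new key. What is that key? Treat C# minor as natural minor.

E major

The numeral I denotes a major triad on scale degree 1. With E on degree 1, the tonic of the new key is E.
Degree 1 carries a major triad in major keys, so the destination is E major.
Check: the diatonic triads of E major are E (I), F#m (ii), G#m (iii), A (IV), B (V), C#m (vi), D#dim (vii°) — E major is indeed I.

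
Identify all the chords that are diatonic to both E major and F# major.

G#m, B

Triads in E major: E (I), F#m (ii), G#m (iii), A (IV), B (V), C#m (vi), D#dim (vii°).
Triads in F# major: F# (I), G#m (ii), A#m (iii), B (IV), C# (V), D#m (vi), E#dim (vii°).
Shared triads with their functions: G#m (iii in E major, ii in F# major); B (V in E major, IV in F# major).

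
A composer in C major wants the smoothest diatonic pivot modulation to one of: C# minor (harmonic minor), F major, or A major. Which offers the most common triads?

Triads of C major: C (I), Dm (ii), Em (iii), F (IV), G (V), Am (vi), Bdim (vii°).
C# minor (harmonic minor) shares 0: none.
F major shares 4: C, Dm, F, Am.
A major shares 0: none.
The most common triads (4) are shared with F major.

F major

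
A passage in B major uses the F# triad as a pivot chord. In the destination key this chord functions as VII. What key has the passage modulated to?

G# minor

The numeral VII denotes a major triad on scale degree 7. With F# on degree 7, the tonic of the new key is G#.
Degree 7 carries a major triad in natural-minor keys, so the destination is G# minor.
Check: the diatonic triads of G# minor (natural minor) are G#m (i), A#dim (ii°), B (III), C#m (iv), D#m (v), E (VI), F# (VII) — F# is indeed VII.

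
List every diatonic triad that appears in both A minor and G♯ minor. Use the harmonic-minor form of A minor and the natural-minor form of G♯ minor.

E

Triads in A minor (harmonic minor): Am (i), Bdim (ii°), Caug (III+), Dm (iv), E (V), F (VI), G♯dim (vii°).
Triads in G♯ minor (natural minor): G♯m (i), A♯dim (ii°), B (III), C♯m (iv), D♯m (v), E (VI), F♯ (VII).
Shared triads with their functions: E (V in A minor, VI in G♯ minor).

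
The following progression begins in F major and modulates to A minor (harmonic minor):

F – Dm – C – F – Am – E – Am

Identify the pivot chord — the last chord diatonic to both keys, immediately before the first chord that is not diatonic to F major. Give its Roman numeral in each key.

Am — iii in F major, i in A minor

Chords diatonic to F major: F, Gm, Am, B♭, C, Dm, Edim.
Reading the progression, the first chord not in that set is E, so the modulation leaves F major there.
The chord immediately before E is Am, which is diatonic to both keys: iii in F major and i in A minor.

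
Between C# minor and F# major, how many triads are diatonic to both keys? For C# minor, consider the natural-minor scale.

Diatonic triads of C# minor (natural minor): C#m (i), D#dim (ii°), E (III), F#m (iv), G#m (v), A (VI), B (VII).
Diatonic triads of F# major: F# (I), G#m (ii), A#m (iii), B (IV), C# (V), D#m (vi), E#dim (vii°).
Matching root and quality in both lists: G#m, B.
That gives 2 common triads.

2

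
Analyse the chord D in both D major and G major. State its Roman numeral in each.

The scale of D major is D E F# G A B C#; D is degree 1, and the triad built there (D-F#-A) is major, so it is I.
The scale of G major is G A B C D E F#; D is degree 5, and the triad built there (D-F#-A) is major, so it is V.

I in D major; V in G major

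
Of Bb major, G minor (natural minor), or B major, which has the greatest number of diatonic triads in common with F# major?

Triads of F# major: F# (I), G#m (ii), A#m (iii), B (IV), C# (V), D#m (vi), E#dim (vii°).
Bb major shares 0: none.
G minor (natural minor) shares 0: none.
B major shares 4: F#, G#m, B, D#m.
The most common triads (4) are shared with B major.

B major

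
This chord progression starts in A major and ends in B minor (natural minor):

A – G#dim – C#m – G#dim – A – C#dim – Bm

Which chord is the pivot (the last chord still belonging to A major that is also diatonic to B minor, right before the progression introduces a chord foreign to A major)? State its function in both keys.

Chords diatonic to A major: A, Bm, C#m, D, E, F#m, G#dim.
Reading the progression, the first chord not in that set is C#dim, so the modulation leaves A major there.
The chord immediately before C#dim is A, which is diatonic to both keys: I in A major and VII in B minor.

A — I in A major, VII in B minor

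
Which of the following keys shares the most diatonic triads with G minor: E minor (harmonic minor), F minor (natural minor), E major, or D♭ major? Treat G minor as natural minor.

F minor

Triads of G minor (natural minor): Gm (i), Adim (ii°), B♭ (III), Cm (iv), Dm (v), E♭ (VI), F (VII).
E minor (harmonic minor) shares 0: none.
F minor (natural minor) shares 2: Cm, E♭.
E major shares 0: none.
D♭ major shares 0: none.
The most common triads (2) are shared with F minor.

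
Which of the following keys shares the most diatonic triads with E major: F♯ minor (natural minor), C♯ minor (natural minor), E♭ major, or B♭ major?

C♯ minor

Triads of E major: E (I), F♯m (ii), G♯m (iii), A (IV), B (V), C♯m (vi), D♯dim (vii°).
F♯ minor (natural minor) shares 4: E, F♯m, A, C♯m.
C♯ minor (natural minor) shares 7: E, F♯m, G♯m, A, B, C♯m, D♯dim.
E♭ major shares 0: none.
B♭ major shares 0: none.
The most common triads (7) are shared with C♯ minor.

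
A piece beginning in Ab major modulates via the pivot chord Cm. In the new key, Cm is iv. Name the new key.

The numeral iv denotes a minor triad on scale degree 4. With C on degree 4, the tonic of the new key is G.
Degree 4 carries a minor triad in minor keys, so the destination is G minor.
Check: the diatonic triads of G minor (natural minor) are Gm (i), Adim (ii°), Bb (III), Cm (iv), Dm (v), Eb (VI), F (VII) — Cm is indeed iv.

G minor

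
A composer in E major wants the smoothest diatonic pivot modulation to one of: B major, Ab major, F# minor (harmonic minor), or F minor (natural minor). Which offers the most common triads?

Triads of E major: E major (I), F# minor (ii), G# minor (iii), A major (IV), B major (V), C# minor (vi), D# diminished (vii°).
B major shares 4: E, G#m, B, C#m.
Ab major shares 0: none.
F# minor (harmonic minor) shares 1: F#m.
F minor (natural minor) shares 0: none.
The most common triads (4) are shared with B major.

B major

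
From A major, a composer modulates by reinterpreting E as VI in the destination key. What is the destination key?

The numeral VI denotes a major triad on scale degree 6. With E on degree 6, the tonic of the new key is G♯.
Degree 6 carries a major triad in minor keys, so the destination is G♯ minor.
Check: the diatonic triads of G♯ minor (natural minor) are G♯m (i), A♯dim (ii°), B (III), C♯m (iv), D♯m (v), E (VI), F♯ (VII) — E is indeed VI.

G♯ minor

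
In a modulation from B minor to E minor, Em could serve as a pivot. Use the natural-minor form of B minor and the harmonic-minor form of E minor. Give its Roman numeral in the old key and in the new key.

The scale of B minor (natural minor) is B C# D E F# G A; E is degree 4, and the triad built there (E-G-B) is minor, so it is iv.
The scale of E minor (harmonic minor) is E F# G A B C D#; E is degree 1, and the triad built there (E-G-B) is minor, so it is i.

iv in B minor; i in E minor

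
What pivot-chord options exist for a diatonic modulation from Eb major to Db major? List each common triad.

Fm, Ab

Triads in Eb major: Eb (I), Fm (ii), Gm (iii), Ab (IV), Bb (V), Cm (vi), Ddim (vii°).
Triads in Db major: Db (I), Ebm (ii), Fm (iii), Gb (IV), Ab (V), Bbm (vi), Cdim (vii°).
Shared triads with their functions: Fm (ii in Eb major, iii in Db major); Ab (IV in Eb major, V in Db major).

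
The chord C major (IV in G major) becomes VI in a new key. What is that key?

The numeral VI denotes a major triad on scale degree 6. With C on degree 6, the tonic of the new key is E.
Degree 6 carries a major triad in minor keys, so the destination is E minor.
Check: the diatonic triads of E minor (natural minor) are Em (i), F♯dim (ii°), G (III), Am (iv), Bm (v), C (VI), D (VII) — C major is indeed VI.

E minor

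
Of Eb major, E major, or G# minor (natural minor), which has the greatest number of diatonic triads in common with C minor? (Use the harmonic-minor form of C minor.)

Triads of C minor (harmonic minor): C minor (i), D diminished (ii°), Eb augmented (III+), F minor (iv), G major (V), Ab major (VI), B diminished (vii°).
Eb major shares 4: Cm, Ddim, Fm, Ab.
E major shares 0: none.
G# minor (natural minor) shares 0: none.
The most common triads (4) are shared with Eb major.

Eb major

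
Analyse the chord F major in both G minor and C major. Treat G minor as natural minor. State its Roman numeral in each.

The scale of G minor (natural minor) is G A Bb C D Eb F; F is degree 7, and the triad built there (F-A-C) is major, so it is VII.
The scale of C major is C D E F G A B; F is degree 4, and the triad built there (F-A-C) is major, so it is IV.

VII in G minor; IV in C major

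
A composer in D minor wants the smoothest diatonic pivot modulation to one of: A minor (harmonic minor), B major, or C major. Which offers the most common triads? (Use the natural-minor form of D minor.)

Triads of D minor (natural minor): Dm (i), Edim (ii°), F (III), Gm (iv), Am (v), Bb (VI), C (VII).
A minor (harmonic minor) shares 3: Dm, F, Am.
B major shares 0: none.
C major shares 4: Dm, F, Am, C.
The most common triads (4) are shared with C major.

C major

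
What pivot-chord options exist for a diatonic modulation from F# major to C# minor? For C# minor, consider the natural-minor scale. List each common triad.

G#m, B

Triads in F# major: F# (I), G#m (ii), A#m (iii), B (IV), C# (V), D#m (vi), E#dim (vii°).
Triads in C# minor (natural minor): C#m (i), D#dim (ii°), E (III), F#m (iv), G#m (v), A (VI), B (VII).
Shared triads with their functions: G#m (ii in F# major, v in C# minor); B (IV in F# major, VII in C# minor).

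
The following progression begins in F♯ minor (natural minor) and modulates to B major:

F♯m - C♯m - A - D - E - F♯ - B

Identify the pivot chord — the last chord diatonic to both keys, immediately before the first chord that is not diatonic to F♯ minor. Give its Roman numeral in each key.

Chords diatonic to F♯ minor: F♯m, G♯dim, A, Bm, C♯m, D, E.
Reading the progression, the first chord not in that set is F♯, so the modulation leaves F♯ minor there.
The chord immediately before F♯ is E, which is diatonic to both keys: VII in F♯ minor and IV in B major.

E — VII in F♯ minor, IV in B major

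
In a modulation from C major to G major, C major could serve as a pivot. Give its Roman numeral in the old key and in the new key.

I in C major; IV in G major

The scale of C major is C D E F G A B; C is degree 1, and the triad built there (C-E-G) is major, so it is I.
The scale of G major is G A B C D E F#; C is degree 4, and the triad built there (C-E-G) is major, so it is IV.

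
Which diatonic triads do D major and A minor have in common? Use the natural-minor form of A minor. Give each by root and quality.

Triads in D major: D (I), Em (ii), F#m (iii), G (IV), A (V), Bm (vi), C#dim (vii°).
Triads in A minor (natural minor): Am (i), Bdim (ii°), C (III), Dm (iv), Em (v), F (VI), G (VII).
Shared triads with their functions: Em (ii in D major, v in A minor); G (IV in D major, VII in A minor).

Em, G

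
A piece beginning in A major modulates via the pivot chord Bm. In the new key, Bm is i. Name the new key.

B minor

The numeral i denotes a minor triad on scale degree 1. With B on degree 1, the tonic of the new key is B.
Degree 1 carries a minor triad in minor keys, so the destination is B minor.
Check: the diatonic triads of B minor (natural minor) are Bm (i), C#dim (ii°), D (III), Em (iv), F#m (v), G (VI), A (VII) — Bm is indeed i.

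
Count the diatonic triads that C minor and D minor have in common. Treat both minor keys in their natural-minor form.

2

Diatonic triads of C minor (natural minor): C minor (i), D diminished (ii°), Eb major (III), F minor (iv), G minor (v), Ab major (VI), Bb major (VII).
Diatonic triads of D minor (natural minor): D minor (i), E diminished (ii°), F major (III), G minor (iv), A minor (v), Bb major (VI), C major (VII).
Matching root and quality in both lists: G minor, Bb major.
That gives 2 common triads.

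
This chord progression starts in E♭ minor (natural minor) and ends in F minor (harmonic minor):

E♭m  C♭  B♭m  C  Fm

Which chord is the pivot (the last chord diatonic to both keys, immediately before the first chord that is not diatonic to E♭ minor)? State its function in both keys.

Chords diatonic to E♭ minor: E♭m, Fdim, G♭, A♭m, B♭m, C♭, D♭.
Reading the progression, the first chord not in that set is C, so the modulation leaves E♭ minor there.
The chord immediately before C is B♭m, which is diatonic to both keys: v in E♭ minor and iv in F minor.

B♭m — v in E♭ minor, iv in F minor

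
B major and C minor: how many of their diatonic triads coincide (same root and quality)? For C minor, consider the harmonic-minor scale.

Diatonic triads of B major: B (I), C#m (ii), D#m (iii), E (IV), F# (V), G#m (vi), A#dim (vii°).
Diatonic triads of C minor (harmonic minor): Cm (i), Ddim (ii°), Ebaug (III+), Fm (iv), G (V), Ab (VI), Bdim (vii°).
No triad has the same root and quality in both keys.

0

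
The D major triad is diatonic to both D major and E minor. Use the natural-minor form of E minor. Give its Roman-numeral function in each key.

I in D major; VII in E minor

The scale of D major is D E F# G A B C#; D is degree 1, and the triad built there (D-F#-A) is major, so it is I.
The scale of E minor (natural minor) is E F# G A B C D; D is degree 7, and the triad built there (D-F#-A) is major, so it is VII.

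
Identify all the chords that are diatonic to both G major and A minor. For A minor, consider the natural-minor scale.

G, Am, C, Em

Triads in G major: G (I), Am (ii), Bm (iii), C (IV), D (V), Em (vi), F#dim (vii°).
Triads in A minor (natural minor): Am (i), Bdim (ii°), C (III), Dm (iv), Em (v), F (VI), G (VII).
Shared triads with their functions: G (I in G major, VII in A minor); Am (ii in G major, i in A minor); C (IV in G major, III in A minor); Em (vi in G major, v in A minor).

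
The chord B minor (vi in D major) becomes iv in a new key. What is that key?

F♯ minor

The numeral iv denotes a minor triad on scale degree 4. With B on degree 4, the tonic of the new key is F♯.
Degree 4 carries a minor triad in minor keys, so the destination is F♯ minor.
Check: the diatonic triads of F♯ minor (natural minor) are F♯m (i), G♯dim (ii°), A (III), Bm (iv), C♯m (v), D (VI), E (VII) — B minor is indeed iv.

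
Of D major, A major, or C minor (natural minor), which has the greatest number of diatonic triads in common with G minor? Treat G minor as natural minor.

Triads of G minor (natural minor): G minor (i), A diminished (ii°), Bb major (III), C minor (iv), D minor (v), Eb major (VI), F major (VII).
D major shares 0: none.
A major shares 0: none.
C minor (natural minor) shares 4: Gm, Bb, Cm, Eb.
The most common triads (4) are shared with C minor.

C minor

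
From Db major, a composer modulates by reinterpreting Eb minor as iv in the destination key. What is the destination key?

Bb minor

The numeral iv denotes a minor triad on scale degree 4. With Eb on degree 4, the tonic of the new key is Bb.
Degree 4 carries a minor triad in minor keys, so the destination is Bb minor.
Check: the diatonic triads of Bb minor (natural minor) are Bbm (i), Cdim (ii°), Db (III), Ebm (iv), Fm (v), Gb (VI), Ab (VII) — Eb minor is indeed iv.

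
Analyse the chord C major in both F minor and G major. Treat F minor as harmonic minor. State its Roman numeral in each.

V in F minor; IV in G major

The scale of F minor (harmonic minor) is F G Ab Bb C Db E; C is degree 5, and the triad built there (C-E-G) is major, so it is V.
The scale of G major is G A B C D E F#; C is degree 4, and the triad built there (C-E-G) is major, so it is IV.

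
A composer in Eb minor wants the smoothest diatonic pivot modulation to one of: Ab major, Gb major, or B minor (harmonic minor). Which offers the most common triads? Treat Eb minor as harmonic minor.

Gb major

Triads of Eb minor (harmonic minor): Ebm (i), Fdim (ii°), Gbaug (III+), Abm (iv), Bb (V), Cb (VI), Ddim (vii°).
Ab major shares 0: none.
Gb major shares 4: Ebm, Fdim, Abm, Cb.
B minor (harmonic minor) shares 0: none.
The most common triads (4) are shared with Gb major.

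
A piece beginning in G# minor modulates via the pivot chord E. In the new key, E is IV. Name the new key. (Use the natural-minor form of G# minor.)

The numeral IV denotes a major triad on scale degree 4. With E on degree 4, the tonic of the new key is B.
Degree 4 carries a major triad in major keys, so the destination is B major.
Check: the diatonic triads of B major are B (I), C#m (ii), D#m (iii), E (IV), F# (V), G#m (vi), A#dim (vii°) — E is indeed IV.

B major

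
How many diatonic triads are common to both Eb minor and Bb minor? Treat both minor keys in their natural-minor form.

4

Diatonic triads of Eb minor (natural minor): Eb minor (i), F diminished (ii°), Gb major (III), Ab minor (iv), Bb minor (v), Cb major (VI), Db major (VII).
Diatonic triads of Bb minor (natural minor): Bb minor (i), C diminished (ii°), Db major (III), Eb minor (iv), F minor (v), Gb major (VI), Ab major (VII).
Matching root and quality in both lists: Eb minor, Gb major, Bb minor, Db major.
That gives 4 common triads.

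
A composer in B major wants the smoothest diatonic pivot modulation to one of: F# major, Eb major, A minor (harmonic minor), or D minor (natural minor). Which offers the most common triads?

F# major

Triads of B major: B (I), C#m (ii), D#m (iii), E (IV), F# (V), G#m (vi), A#dim (vii°).
F# major shares 4: B, D#m, F#, G#m.
Eb major shares 0: none.
A minor (harmonic minor) shares 1: E.
D minor (natural minor) shares 0: none.
The most common triads (4) are shared with F# major.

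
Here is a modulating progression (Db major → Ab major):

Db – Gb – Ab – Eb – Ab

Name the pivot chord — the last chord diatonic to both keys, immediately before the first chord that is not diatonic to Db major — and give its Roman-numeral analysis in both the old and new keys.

Ab — V in Db major, I in Ab major

Chords diatonic to Db major: Db, Ebm, Fm, Gb, Ab, Bbm, Cdim.
Reading the progression, the first chord not in that set is Eb, so the modulation leaves Db major there.
The chord immediately before Eb is Ab, which is diatonic to both keys: V in Db major and I in Ab major.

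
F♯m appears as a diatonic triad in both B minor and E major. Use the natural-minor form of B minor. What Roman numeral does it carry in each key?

The scale of B minor (natural minor) is B C♯ D E F♯ G A; F♯ is degree 5, and the triad built there (F♯-A-C♯) is minor, so it is v.
The scale of E major is E F♯ G♯ A B C♯ D♯; F♯ is degree 2, and the triad built there (F♯-A-C♯) is minor, so it is ii.

v in B minor; ii in E major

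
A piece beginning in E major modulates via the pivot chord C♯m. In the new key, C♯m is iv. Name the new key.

G♯ minor

The numeral iv denotes a minor triad on scale degree 4. With C♯ on degree 4, the tonic of the new key is G♯.
Degree 4 carries a minor triad in minor keys, so the destination is G♯ minor.
Check: the diatonic triads of G♯ minor (natural minor) are G♯m (i), A♯dim (ii°), B (III), C♯m (iv), D♯m (v), E (VI), F♯ (VII) — C♯m is indeed iv.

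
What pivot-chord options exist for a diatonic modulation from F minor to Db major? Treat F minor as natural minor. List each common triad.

Fm, Ab, Bbm, Db

Triads in F minor (natural minor): Fm (i), Gdim (ii°), Ab (III), Bbm (iv), Cm (v), Db (VI), Eb (VII).
Triads in Db major: Db (I), Ebm (ii), Fm (iii), Gb (IV), Ab (V), Bbm (vi), Cdim (vii°).
Shared triads with their functions: Fm (i in F minor, iii in Db major); Ab (III in F minor, V in Db major); Bbm (iv in F minor, vi in Db major); Db (VI in F minor, I in Db major).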